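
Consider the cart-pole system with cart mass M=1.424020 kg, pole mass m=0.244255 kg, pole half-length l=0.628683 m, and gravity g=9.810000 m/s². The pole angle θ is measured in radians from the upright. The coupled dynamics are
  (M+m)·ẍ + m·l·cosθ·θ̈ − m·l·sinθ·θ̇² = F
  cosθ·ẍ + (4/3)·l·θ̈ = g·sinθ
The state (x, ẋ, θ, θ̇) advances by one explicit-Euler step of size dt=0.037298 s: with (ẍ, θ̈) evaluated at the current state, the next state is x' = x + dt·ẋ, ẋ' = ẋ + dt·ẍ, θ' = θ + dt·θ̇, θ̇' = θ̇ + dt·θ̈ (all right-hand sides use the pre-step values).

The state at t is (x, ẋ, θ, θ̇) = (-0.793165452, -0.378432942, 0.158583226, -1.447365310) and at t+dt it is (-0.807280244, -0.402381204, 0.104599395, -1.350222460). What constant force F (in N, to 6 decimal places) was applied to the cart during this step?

F = -0.727038 N

ẍ = (ẋ'−ẋ)/dt = (-0.402381204−-0.378432942)/0.037298 = -0.642079
θ̈ = (θ̇'−θ̇)/dt = (-1.350222460−-1.447365310)/0.037298 = 2.604506
sinθ=0.157919, cosθ=0.987452
F = (M+m)·ẍ + m·l·cosθ·θ̈ − m·l·sinθ·θ̇² = -1.071164 + 0.394927 − 0.050800 = -0.727038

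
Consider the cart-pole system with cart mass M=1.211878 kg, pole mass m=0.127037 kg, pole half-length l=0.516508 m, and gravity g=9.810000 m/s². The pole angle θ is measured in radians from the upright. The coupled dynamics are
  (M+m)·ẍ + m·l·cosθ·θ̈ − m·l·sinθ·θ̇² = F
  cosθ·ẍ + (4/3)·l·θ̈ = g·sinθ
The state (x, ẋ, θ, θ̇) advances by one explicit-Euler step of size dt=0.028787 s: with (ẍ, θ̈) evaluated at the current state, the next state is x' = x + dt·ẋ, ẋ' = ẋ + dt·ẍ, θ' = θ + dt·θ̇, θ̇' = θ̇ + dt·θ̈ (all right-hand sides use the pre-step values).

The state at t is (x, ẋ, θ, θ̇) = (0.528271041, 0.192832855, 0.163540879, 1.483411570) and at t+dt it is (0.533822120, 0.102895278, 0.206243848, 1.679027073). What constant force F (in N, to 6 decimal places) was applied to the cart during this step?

ẍ = (ẋ'−ẋ)/dt = (0.102895278−0.192832855)/0.028787 = -3.124243
θ̈ = (θ̇'−θ̇)/dt = (1.679027073−1.483411570)/0.028787 = 6.795272
sinθ=0.162813, cosθ=0.986657
F = (M+m)·ẍ + m·l·cosθ·θ̈ − m·l·sinθ·θ̇² = -4.183096 + 0.439927 − 0.023508 = -3.766677

F = -3.766677 N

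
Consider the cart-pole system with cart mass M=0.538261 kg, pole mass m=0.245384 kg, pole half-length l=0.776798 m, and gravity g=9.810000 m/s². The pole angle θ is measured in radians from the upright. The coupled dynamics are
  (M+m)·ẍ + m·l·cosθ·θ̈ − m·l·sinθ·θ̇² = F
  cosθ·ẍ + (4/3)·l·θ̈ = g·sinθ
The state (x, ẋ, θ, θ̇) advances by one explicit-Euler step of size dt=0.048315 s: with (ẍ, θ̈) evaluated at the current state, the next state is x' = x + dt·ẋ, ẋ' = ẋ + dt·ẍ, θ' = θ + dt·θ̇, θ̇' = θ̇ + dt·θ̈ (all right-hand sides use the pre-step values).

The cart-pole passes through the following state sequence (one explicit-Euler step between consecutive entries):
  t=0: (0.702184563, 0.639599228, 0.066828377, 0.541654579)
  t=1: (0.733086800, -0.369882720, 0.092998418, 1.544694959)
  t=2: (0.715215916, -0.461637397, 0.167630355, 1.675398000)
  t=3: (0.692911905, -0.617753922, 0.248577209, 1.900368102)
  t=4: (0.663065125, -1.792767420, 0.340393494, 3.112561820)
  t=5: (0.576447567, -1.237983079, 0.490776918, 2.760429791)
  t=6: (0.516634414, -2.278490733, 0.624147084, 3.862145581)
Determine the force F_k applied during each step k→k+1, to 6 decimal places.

F_0 = -12.428632 N
F_1 = -1.017026 N
F_2 = -1.746284 N
F_3 = -14.592098 N
F_4 = 7.072264 N
F_5 = -13.727588 N

step 0→1:
  ẍ = (ẋ'−ẋ)/dt = (-0.369882720−0.639599228)/0.048315 = -20.893759
  θ̈ = (θ̇'−θ̇)/dt = (1.544694959−0.541654579)/0.048315 = 20.760434
  sinθ=0.066779, cosθ=0.997768
  F = (M+m)·ẍ + m·l·cosθ·θ̈ − m·l·sinθ·θ̇² = -16.373289 + 3.948392 − 0.003735 = -12.428632
step 1→2:
  ẍ = (ẋ'−ẋ)/dt = (-0.461637397−-0.369882720)/0.048315 = -1.899093
  θ̈ = (θ̇'−θ̇)/dt = (1.675398000−1.544694959)/0.048315 = 2.705227
  sinθ=0.092864, cosθ=0.995679
  F = (M+m)·ẍ + m·l·cosθ·θ̈ − m·l·sinθ·θ̇² = -1.488215 + 0.513425 − 0.042237 = -1.017026
step 2→3:
  ẍ = (ẋ'−ẋ)/dt = (-0.617753922−-0.461637397)/0.048315 = -3.231223
  θ̈ = (θ̇'−θ̇)/dt = (1.900368102−1.675398000)/0.048315 = 4.656320
  sinθ=0.166846, cosθ=0.985983
  F = (M+m)·ẍ + m·l·cosθ·θ̈ − m·l·sinθ·θ̇² = -2.532132 + 0.875118 − 0.089270 = -1.746284
step 3→4:
  ẍ = (ẋ'−ẋ)/dt = (-1.792767420−-0.617753922)/0.048315 = -24.319849
  θ̈ = (θ̇'−θ̇)/dt = (3.112561820−1.900368102)/0.048315 = 25.089387
  sinθ=0.246025, cosθ=0.969263
  F = (M+m)·ẍ + m·l·cosθ·θ̈ − m·l·sinθ·θ̇² = -19.058128 + 4.635389 − 0.169359 = -14.592098
step 4→5:
  ẍ = (ẋ'−ẋ)/dt = (-1.237983079−-1.792767420)/0.048315 = 11.482652
  θ̈ = (θ̇'−θ̇)/dt = (2.760429791−3.112561820)/0.048315 = -7.288255
  sinθ=0.333858, cosθ=0.942623
  F = (M+m)·ẍ + m·l·cosθ·θ̈ − m·l·sinθ·θ̇² = 8.998323 + -1.309532 − 0.616527 = 7.072264
step 5→6:
  ẍ = (ẋ'−ẋ)/dt = (-2.278490733−-1.237983079)/0.048315 = -21.535913
  θ̈ = (θ̇'−θ̇)/dt = (3.862145581−2.760429791)/0.048315 = 22.802769
  sinθ=0.471311, cosθ=0.881967
  F = (M+m)·ẍ + m·l·cosθ·θ̈ − m·l·sinθ·θ̇² = -16.876511 + 3.833489 − 0.684566 = -13.727588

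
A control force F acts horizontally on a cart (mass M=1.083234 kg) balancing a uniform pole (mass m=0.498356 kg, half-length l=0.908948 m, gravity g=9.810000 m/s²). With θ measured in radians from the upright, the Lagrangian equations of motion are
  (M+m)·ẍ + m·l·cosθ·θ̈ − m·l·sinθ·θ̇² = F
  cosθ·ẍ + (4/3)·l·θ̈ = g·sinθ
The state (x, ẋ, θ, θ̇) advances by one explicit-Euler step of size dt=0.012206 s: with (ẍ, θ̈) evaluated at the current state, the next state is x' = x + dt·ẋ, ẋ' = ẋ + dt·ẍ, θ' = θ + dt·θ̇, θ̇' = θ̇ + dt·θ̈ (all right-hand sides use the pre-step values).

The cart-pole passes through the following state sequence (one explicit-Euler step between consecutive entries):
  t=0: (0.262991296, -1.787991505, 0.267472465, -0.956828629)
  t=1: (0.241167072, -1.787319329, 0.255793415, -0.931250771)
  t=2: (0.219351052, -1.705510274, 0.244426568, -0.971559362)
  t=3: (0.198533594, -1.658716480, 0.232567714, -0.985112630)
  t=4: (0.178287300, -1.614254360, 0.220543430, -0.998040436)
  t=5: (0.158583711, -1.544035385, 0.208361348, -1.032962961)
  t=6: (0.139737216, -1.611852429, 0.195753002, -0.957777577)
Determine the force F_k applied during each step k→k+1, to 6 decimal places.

step 0→1:
  ẍ = (ẋ'−ẋ)/dt = (-1.787319329−-1.787991505)/0.012206 = 0.055069
  θ̈ = (θ̇'−θ̇)/dt = (-0.931250771−-0.956828629)/0.012206 = 2.095515
  sinθ=0.264295, cosθ=0.964442
  F = (M+m)·ẍ + m·l·cosθ·θ̈ − m·l·sinθ·θ̇² = 0.087097 + 0.915473 − 0.109606 = 0.892964
step 1→2:
  ẍ = (ẋ'−ẋ)/dt = (-1.705510274−-1.787319329)/0.012206 = 6.702364
  θ̈ = (θ̇'−θ̇)/dt = (-0.971559362−-0.931250771)/0.012206 = -3.302359
  sinθ=0.253013, cosθ=0.967463
  F = (M+m)·ẍ + m·l·cosθ·θ̈ − m·l·sinθ·θ̇² = 10.600392 + -1.447229 − 0.099393 = 9.053770
step 2→3:
  ẍ = (ẋ'−ẋ)/dt = (-1.658716480−-1.705510274)/0.012206 = 3.833671
  θ̈ = (θ̇'−θ̇)/dt = (-0.985112630−-0.971559362)/0.012206 = -1.110378
  sinθ=0.242000, cosθ=0.970276
  F = (M+m)·ẍ + m·l·cosθ·θ̈ − m·l·sinθ·θ̇² = 6.063296 + -0.488028 − 0.103474 = 5.471794
step 3→4:
  ẍ = (ẋ'−ẋ)/dt = (-1.614254360−-1.658716480)/0.012206 = 3.642645
  θ̈ = (θ̇'−θ̇)/dt = (-0.998040436−-0.985112630)/0.012206 = -1.059135
  sinθ=0.230477, cosθ=0.973078
  F = (M+m)·ẍ + m·l·cosθ·θ̈ − m·l·sinθ·θ̇² = 5.761170 + -0.466850 − 0.101316 = 5.193004
step 4→5:
  ẍ = (ẋ'−ẋ)/dt = (-1.544035385−-1.614254360)/0.012206 = 5.752824
  θ̈ = (θ̇'−θ̇)/dt = (-1.032962961−-0.998040436)/0.012206 = -2.861095
  sinθ=0.218760, cosθ=0.975779
  F = (M+m)·ẍ + m·l·cosθ·θ̈ − m·l·sinθ·θ̇² = 9.098610 + -1.264627 − 0.098706 = 7.735277
step 5→6:
  ẍ = (ẋ'−ẋ)/dt = (-1.611852429−-1.544035385)/0.012206 = -5.556042
  θ̈ = (θ̇'−θ̇)/dt = (-0.957777577−-1.032962961)/0.012206 = 6.159707
  sinθ=0.206857, cosθ=0.978371
  F = (M+m)·ẍ + m·l·cosθ·θ̈ − m·l·sinθ·θ̇² = -8.787380 + 2.729873 − 0.099981 = -6.157488

F_0 = 0.892964 N
F_1 = 9.053770 N
F_2 = 5.471794 N
F_3 = 5.193004 N
F_4 = 7.735277 N
F_5 = -6.157488 N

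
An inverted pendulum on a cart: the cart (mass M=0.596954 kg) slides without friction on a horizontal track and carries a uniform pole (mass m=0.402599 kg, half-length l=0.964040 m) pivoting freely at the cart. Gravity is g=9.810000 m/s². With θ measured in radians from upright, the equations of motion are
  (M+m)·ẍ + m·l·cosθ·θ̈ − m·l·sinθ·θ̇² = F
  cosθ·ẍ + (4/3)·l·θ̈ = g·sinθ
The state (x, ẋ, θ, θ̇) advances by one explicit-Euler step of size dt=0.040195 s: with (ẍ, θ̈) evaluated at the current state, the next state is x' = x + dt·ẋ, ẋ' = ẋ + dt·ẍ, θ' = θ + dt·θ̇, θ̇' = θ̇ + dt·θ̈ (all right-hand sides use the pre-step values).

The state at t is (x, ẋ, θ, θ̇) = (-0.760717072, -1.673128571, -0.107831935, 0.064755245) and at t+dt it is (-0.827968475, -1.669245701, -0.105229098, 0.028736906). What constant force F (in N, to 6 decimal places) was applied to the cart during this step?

ẍ = (ẋ'−ẋ)/dt = (-1.669245701−-1.673128571)/0.040195 = 0.096601
θ̈ = (θ̇'−θ̇)/dt = (0.028736906−0.064755245)/0.040195 = -0.896090
sinθ=-0.107623, cosθ=0.994192
F = (M+m)·ẍ + m·l·cosθ·θ̈ − m·l·sinθ·θ̇² = 0.096558 + -0.345772 − -0.000175 = -0.249039

F = -0.249039 N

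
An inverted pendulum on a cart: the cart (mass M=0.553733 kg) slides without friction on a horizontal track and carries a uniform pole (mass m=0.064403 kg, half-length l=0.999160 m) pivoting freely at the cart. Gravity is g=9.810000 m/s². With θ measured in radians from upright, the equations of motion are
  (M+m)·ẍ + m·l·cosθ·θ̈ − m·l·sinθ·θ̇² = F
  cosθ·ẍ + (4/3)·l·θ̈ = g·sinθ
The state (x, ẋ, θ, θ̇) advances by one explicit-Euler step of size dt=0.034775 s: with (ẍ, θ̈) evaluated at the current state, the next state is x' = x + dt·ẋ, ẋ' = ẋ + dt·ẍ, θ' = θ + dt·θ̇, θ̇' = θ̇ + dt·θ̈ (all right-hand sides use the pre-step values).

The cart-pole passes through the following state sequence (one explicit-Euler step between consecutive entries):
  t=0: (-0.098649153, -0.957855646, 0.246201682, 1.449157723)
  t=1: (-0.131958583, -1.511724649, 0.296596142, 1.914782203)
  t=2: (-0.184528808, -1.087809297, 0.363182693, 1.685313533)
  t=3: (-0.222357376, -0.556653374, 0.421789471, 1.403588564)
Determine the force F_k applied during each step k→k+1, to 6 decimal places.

F_0 = -9.042496 N
F_1 = 7.060191 N
F_2 = 8.889217 N

step 0→1:
  ẍ = (ẋ'−ẋ)/dt = (-1.511724649−-0.957855646)/0.034775 = -15.927218
  θ̈ = (θ̇'−θ̇)/dt = (1.914782203−1.449157723)/0.034775 = 13.389633
  sinθ=0.243722, cosθ=0.969845
  F = (M+m)·ẍ + m·l·cosθ·θ̈ − m·l·sinθ·θ̇² = -9.845187 + 0.835626 − 0.032936 = -9.042496
step 1→2:
  ẍ = (ẋ'−ẋ)/dt = (-1.087809297−-1.511724649)/0.034775 = 12.190233
  θ̈ = (θ̇'−θ̇)/dt = (1.685313533−1.914782203)/0.034775 = -6.598668
  sinθ=0.292267, cosθ=0.956337
  F = (M+m)·ẍ + m·l·cosθ·θ̈ − m·l·sinθ·θ̇² = 7.535222 + -0.406077 − 0.068954 = 7.060191
step 2→3:
  ẍ = (ẋ'−ẋ)/dt = (-0.556653374−-1.087809297)/0.034775 = 15.274074
  θ̈ = (θ̇'−θ̇)/dt = (1.403588564−1.685313533)/0.034775 = -8.101365
  sinθ=0.355251, cosθ=0.934771
  F = (M+m)·ẍ + m·l·cosθ·θ̈ − m·l·sinθ·θ̇² = 9.441455 + -0.487309 − 0.064929 = 8.889217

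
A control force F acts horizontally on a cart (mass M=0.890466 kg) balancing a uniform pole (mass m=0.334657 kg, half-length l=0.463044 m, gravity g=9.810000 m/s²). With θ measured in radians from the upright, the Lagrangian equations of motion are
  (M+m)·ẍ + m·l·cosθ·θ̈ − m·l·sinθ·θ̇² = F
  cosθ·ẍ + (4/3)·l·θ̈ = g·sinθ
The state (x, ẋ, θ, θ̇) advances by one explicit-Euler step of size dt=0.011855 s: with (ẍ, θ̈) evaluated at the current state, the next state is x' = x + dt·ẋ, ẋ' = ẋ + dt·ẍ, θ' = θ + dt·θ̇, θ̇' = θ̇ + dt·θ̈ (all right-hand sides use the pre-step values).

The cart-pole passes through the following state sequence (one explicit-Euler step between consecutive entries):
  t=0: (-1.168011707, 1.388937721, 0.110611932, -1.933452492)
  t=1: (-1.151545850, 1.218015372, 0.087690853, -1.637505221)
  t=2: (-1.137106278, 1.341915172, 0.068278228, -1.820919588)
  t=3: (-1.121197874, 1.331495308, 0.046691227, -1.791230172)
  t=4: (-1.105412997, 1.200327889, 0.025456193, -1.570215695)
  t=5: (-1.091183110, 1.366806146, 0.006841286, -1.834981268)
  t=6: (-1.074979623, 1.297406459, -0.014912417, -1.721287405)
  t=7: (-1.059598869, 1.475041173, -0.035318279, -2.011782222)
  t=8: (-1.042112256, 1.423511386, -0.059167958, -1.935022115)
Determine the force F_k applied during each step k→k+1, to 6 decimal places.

F_0 = -13.882663 N
F_1 = 10.379438 N
F_2 = -0.724691 N
F_3 = -10.692539 N
F_4 = 13.734798 N
F_5 = -5.689395 N
F_6 = 14.567288 N
F_7 = -4.300328 N

step 0→1:
  ẍ = (ẋ'−ẋ)/dt = (1.218015372−1.388937721)/0.011855 = -14.417743
  θ̈ = (θ̇'−θ̇)/dt = (-1.637505221−-1.933452492)/0.011855 = 24.963920
  sinθ=0.110387, cosθ=0.993889
  F = (M+m)·ẍ + m·l·cosθ·θ̈ − m·l·sinθ·θ̇² = -17.663509 + 3.844791 − 0.063945 = -13.882663
step 1→2:
  ẍ = (ẋ'−ẋ)/dt = (1.341915172−1.218015372)/0.011855 = 10.451269
  θ̈ = (θ̇'−θ̇)/dt = (-1.820919588−-1.637505221)/0.011855 = -15.471478
  sinθ=0.087579, cosθ=0.996158
  F = (M+m)·ẍ + m·l·cosθ·θ̈ − m·l·sinθ·θ̇² = 12.804091 + -2.388262 − 0.036390 = 10.379438
step 2→3:
  ẍ = (ẋ'−ẋ)/dt = (1.331495308−1.341915172)/0.011855 = -0.878943
  θ̈ = (θ̇'−θ̇)/dt = (-1.791230172−-1.820919588)/0.011855 = 2.504379
  sinθ=0.068225, cosθ=0.997670
  F = (M+m)·ẍ + m·l·cosθ·θ̈ − m·l·sinθ·θ̇² = -1.076813 + 0.387177 − 0.035055 = -0.724691
step 3→4:
  ẍ = (ẋ'−ẋ)/dt = (1.200327889−1.331495308)/0.011855 = -11.064312
  θ̈ = (θ̇'−θ̇)/dt = (-1.570215695−-1.791230172)/0.011855 = 18.643144
  sinθ=0.046674, cosθ=0.998910
  F = (M+m)·ẍ + m·l·cosθ·θ̈ − m·l·sinθ·θ̇² = -13.555143 + 2.885810 − 0.023206 = -10.692539
step 4→5:
  ẍ = (ẋ'−ẋ)/dt = (1.366806146−1.200327889)/0.011855 = 14.042873
  θ̈ = (θ̇'−θ̇)/dt = (-1.834981268−-1.570215695)/0.011855 = -22.333663
  sinθ=0.025453, cosθ=0.999676
  F = (M+m)·ẍ + m·l·cosθ·θ̈ − m·l·sinθ·θ̇² = 17.204247 + -3.459724 − 0.009725 = 13.734798
step 5→6:
  ẍ = (ẋ'−ẋ)/dt = (1.297406459−1.366806146)/0.011855 = -5.854044
  θ̈ = (θ̇'−θ̇)/dt = (-1.721287405−-1.834981268)/0.011855 = 9.590372
  sinθ=0.006841, cosθ=0.999977
  F = (M+m)·ẍ + m·l·cosθ·θ̈ − m·l·sinθ·θ̇² = -7.171923 + 1.486098 − 0.003570 = -5.689395
step 6→7:
  ẍ = (ẋ'−ẋ)/dt = (1.475041173−1.297406459)/0.011855 = 14.983949
  θ̈ = (θ̇'−θ̇)/dt = (-2.011782222−-1.721287405)/0.011855 = -24.503991
  sinθ=-0.014912, cosθ=0.999889
  F = (M+m)·ẍ + m·l·cosθ·θ̈ − m·l·sinθ·θ̇² = 18.357180 + -3.796739 − -0.006846 = 14.567288
step 7→8:
  ẍ = (ẋ'−ẋ)/dt = (1.423511386−1.475041173)/0.011855 = -4.346671
  θ̈ = (θ̇'−θ̇)/dt = (-1.935022115−-2.011782222)/0.011855 = 6.474914
  sinθ=-0.035311, cosθ=0.999376
  F = (M+m)·ẍ + m·l·cosθ·θ̈ − m·l·sinθ·θ̇² = -5.325207 + 1.002733 − -0.022146 = -4.300328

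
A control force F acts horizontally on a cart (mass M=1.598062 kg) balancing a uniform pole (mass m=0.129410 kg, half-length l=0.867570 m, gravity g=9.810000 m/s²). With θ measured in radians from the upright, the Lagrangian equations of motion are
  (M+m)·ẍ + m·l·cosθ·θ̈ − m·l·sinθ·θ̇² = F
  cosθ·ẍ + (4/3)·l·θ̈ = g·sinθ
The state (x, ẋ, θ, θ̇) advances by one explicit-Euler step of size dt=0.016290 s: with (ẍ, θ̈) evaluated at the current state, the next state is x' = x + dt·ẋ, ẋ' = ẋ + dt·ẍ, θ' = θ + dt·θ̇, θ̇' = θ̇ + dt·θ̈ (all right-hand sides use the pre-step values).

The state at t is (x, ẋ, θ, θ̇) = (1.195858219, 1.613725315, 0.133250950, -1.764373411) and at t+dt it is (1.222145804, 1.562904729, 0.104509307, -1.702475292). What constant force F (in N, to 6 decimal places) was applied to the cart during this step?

ẍ = (ẋ'−ẋ)/dt = (1.562904729−1.613725315)/0.016290 = -3.119741
θ̈ = (θ̇'−θ̇)/dt = (-1.702475292−-1.764373411)/0.016290 = 3.799762
sinθ=0.132857, cosθ=0.991135
F = (M+m)·ẍ + m·l·cosθ·θ̈ − m·l·sinθ·θ̇² = -5.389266 + 0.422826 − 0.046434 = -5.012874

F = -5.012874 N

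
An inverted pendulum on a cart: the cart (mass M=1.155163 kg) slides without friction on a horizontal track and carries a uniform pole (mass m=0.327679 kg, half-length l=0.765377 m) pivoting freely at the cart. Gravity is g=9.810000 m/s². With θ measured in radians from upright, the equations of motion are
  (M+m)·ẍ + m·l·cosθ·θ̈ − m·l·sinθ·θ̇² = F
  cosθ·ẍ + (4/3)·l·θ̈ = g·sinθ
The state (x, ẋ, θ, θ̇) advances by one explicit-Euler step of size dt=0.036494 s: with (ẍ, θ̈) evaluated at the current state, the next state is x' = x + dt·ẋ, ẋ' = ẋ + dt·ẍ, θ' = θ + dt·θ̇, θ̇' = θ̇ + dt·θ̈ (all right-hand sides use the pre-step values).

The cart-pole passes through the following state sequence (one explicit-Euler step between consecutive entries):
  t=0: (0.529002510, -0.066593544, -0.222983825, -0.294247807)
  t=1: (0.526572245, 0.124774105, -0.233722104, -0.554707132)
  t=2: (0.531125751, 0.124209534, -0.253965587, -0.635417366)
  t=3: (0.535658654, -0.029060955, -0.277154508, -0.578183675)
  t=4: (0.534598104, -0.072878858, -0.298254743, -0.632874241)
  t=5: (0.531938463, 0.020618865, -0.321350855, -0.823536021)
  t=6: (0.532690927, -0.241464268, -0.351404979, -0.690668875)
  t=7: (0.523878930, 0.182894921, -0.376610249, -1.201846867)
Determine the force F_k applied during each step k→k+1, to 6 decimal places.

F_0 = 6.034905 N
F_1 = -0.544652 N
F_2 = -5.821609 N
F_3 = -2.118997 N
F_4 = 2.576125 N
F_5 = -9.729004 N
F_6 = 13.985656 N

step 0→1:
  ẍ = (ẋ'−ẋ)/dt = (0.124774105−-0.066593544)/0.036494 = 5.243811
  θ̈ = (θ̇'−θ̇)/dt = (-0.554707132−-0.294247807)/0.036494 = -7.137045
  sinθ=-0.221141, cosθ=0.975242
  F = (M+m)·ẍ + m·l·cosθ·θ̈ − m·l·sinθ·θ̇² = 7.775744 + -1.745641 − -0.004802 = 6.034905
step 1→2:
  ẍ = (ẋ'−ẋ)/dt = (0.124209534−0.124774105)/0.036494 = -0.015470
  θ̈ = (θ̇'−θ̇)/dt = (-0.635417366−-0.554707132)/0.036494 = -2.211603
  sinθ=-0.231600, cosθ=0.972811
  F = (M+m)·ẍ + m·l·cosθ·θ̈ − m·l·sinθ·θ̇² = -0.022940 + -0.539585 − -0.017873 = -0.544652
step 2→3:
  ẍ = (ẋ'−ẋ)/dt = (-0.029060955−0.124209534)/0.036494 = -4.199882
  θ̈ = (θ̇'−θ̇)/dt = (-0.578183675−-0.635417366)/0.036494 = 1.568304
  sinθ=-0.251244, cosθ=0.967924
  F = (M+m)·ẍ + m·l·cosθ·θ̈ − m·l·sinθ·θ̇² = -6.227761 + 0.380711 − -0.025441 = -5.821609
step 3→4:
  ẍ = (ẋ'−ẋ)/dt = (-0.072878858−-0.029060955)/0.036494 = -1.200688
  θ̈ = (θ̇'−θ̇)/dt = (-0.632874241−-0.578183675)/0.036494 = -1.498618
  sinθ=-0.273620, cosθ=0.961838
  F = (M+m)·ẍ + m·l·cosθ·θ̈ − m·l·sinθ·θ̇² = -1.780430 + -0.361507 − -0.022941 = -2.118997
step 4→5:
  ẍ = (ẋ'−ẋ)/dt = (0.020618865−-0.072878858)/0.036494 = 2.562003
  θ̈ = (θ̇'−θ̇)/dt = (-0.823536021−-0.632874241)/0.036494 = -5.224469
  sinθ=-0.293852, cosθ=0.955851
  F = (M+m)·ẍ + m·l·cosθ·θ̈ − m·l·sinθ·θ̇² = 3.799045 + -1.252438 − -0.029518 = 2.576125
step 5→6:
  ẍ = (ẋ'−ẋ)/dt = (-0.241464268−0.020618865)/0.036494 = -7.181540
  θ̈ = (θ̇'−θ̇)/dt = (-0.690668875−-0.823536021)/0.036494 = 3.640794
  sinθ=-0.315849, cosθ=0.948810
  F = (M+m)·ẍ + m·l·cosθ·θ̈ − m·l·sinθ·θ̇² = -10.649090 + 0.866362 − -0.053724 = -9.729004
step 6→7:
  ẍ = (ẋ'−ẋ)/dt = (0.182894921−-0.241464268)/0.036494 = 11.628191
  θ̈ = (θ̇'−θ̇)/dt = (-1.201846867−-0.690668875)/0.036494 = -14.007179
  sinθ=-0.344217, cosθ=0.938890
  F = (M+m)·ẍ + m·l·cosθ·θ̈ − m·l·sinθ·θ̇² = 17.242769 + -3.298294 − -0.041181 = 13.985656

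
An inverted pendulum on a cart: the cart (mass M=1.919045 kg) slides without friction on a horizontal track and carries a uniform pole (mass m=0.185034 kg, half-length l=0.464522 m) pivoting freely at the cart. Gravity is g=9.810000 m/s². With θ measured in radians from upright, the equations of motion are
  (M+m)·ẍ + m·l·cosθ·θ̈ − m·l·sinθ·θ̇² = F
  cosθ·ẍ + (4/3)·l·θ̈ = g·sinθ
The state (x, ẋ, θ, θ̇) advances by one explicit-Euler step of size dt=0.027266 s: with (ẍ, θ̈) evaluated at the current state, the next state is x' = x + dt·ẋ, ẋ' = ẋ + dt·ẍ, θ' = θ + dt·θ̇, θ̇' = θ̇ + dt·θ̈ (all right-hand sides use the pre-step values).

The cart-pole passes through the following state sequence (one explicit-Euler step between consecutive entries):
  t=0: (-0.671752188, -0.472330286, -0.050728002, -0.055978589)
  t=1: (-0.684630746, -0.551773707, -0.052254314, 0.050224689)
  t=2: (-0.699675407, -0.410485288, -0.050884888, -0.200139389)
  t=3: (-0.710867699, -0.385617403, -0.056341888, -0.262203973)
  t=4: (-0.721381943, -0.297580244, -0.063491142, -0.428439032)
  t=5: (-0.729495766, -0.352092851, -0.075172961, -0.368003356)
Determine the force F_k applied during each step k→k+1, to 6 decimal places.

F_0 = -5.796163 N
F_1 = 10.114879 N
F_2 = 1.723798 N
F_3 = 6.270835 N
F_4 = -4.015529 N

step 0→1:
  ẍ = (ẋ'−ẋ)/dt = (-0.551773707−-0.472330286)/0.027266 = -2.913644
  θ̈ = (θ̇'−θ̇)/dt = (0.050224689−-0.055978589)/0.027266 = 3.895081
  sinθ=-0.050706, cosθ=0.998714
  F = (M+m)·ẍ + m·l·cosθ·θ̈ − m·l·sinθ·θ̇² = -6.130537 + 0.334361 − -0.000014 = -5.796163
step 1→2:
  ẍ = (ẋ'−ẋ)/dt = (-0.410485288−-0.551773707)/0.027266 = 5.181854
  θ̈ = (θ̇'−θ̇)/dt = (-0.200139389−0.050224689)/0.027266 = -9.182281
  sinθ=-0.052231, cosθ=0.998635
  F = (M+m)·ẍ + m·l·cosθ·θ̈ − m·l·sinθ·θ̇² = 10.903029 + -0.788162 − -0.000011 = 10.114879
step 2→3:
  ẍ = (ẋ'−ẋ)/dt = (-0.385617403−-0.410485288)/0.027266 = 0.912047
  θ̈ = (θ̇'−θ̇)/dt = (-0.262203973−-0.200139389)/0.027266 = -2.276263
  sinθ=-0.050863, cosθ=0.998706
  F = (M+m)·ẍ + m·l·cosθ·θ̈ − m·l·sinθ·θ̇² = 1.919020 + -0.195397 − -0.000175 = 1.723798
step 3→4:
  ẍ = (ẋ'−ẋ)/dt = (-0.297580244−-0.385617403)/0.027266 = 3.228826
  θ̈ = (θ̇'−θ̇)/dt = (-0.428439032−-0.262203973)/0.027266 = -6.096789
  sinθ=-0.056312, cosθ=0.998413
  F = (M+m)·ẍ + m·l·cosθ·θ̈ − m·l·sinθ·θ̇² = 6.793704 + -0.523202 − -0.000333 = 6.270835
step 4→5:
  ẍ = (ẋ'−ẋ)/dt = (-0.352092851−-0.297580244)/0.027266 = -1.999289
  θ̈ = (θ̇'−θ̇)/dt = (-0.368003356−-0.428439032)/0.027266 = 2.216522
  sinθ=-0.063448, cosθ=0.997985
  F = (M+m)·ẍ + m·l·cosθ·θ̈ − m·l·sinθ·θ̇² = -4.206661 + 0.190131 − -0.001001 = -4.015529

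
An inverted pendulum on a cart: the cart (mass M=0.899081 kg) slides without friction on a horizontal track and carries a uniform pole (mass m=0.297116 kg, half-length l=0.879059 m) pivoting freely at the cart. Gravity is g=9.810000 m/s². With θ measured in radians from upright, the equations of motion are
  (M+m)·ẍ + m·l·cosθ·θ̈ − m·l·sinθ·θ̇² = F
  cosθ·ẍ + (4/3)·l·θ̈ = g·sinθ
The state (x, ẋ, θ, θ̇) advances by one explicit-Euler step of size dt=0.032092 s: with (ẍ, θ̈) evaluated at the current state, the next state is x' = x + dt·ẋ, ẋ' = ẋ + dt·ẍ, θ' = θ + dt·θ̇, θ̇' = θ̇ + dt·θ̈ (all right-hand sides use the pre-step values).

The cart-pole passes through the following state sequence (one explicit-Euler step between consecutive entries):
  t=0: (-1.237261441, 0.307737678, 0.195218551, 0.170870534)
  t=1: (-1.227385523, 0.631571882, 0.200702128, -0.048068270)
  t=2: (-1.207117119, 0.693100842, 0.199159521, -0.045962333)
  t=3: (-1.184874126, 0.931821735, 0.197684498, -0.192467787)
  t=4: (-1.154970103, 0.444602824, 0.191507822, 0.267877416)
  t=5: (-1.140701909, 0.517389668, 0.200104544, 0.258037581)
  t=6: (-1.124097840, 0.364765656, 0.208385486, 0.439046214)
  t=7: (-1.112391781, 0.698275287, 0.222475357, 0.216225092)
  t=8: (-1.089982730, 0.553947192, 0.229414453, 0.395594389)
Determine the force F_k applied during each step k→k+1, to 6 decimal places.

F_0 = 10.321115 N
F_1 = 2.310105 N
F_2 = 7.729198 N
F_3 = -14.488918 N
F_4 = 2.630871 N
F_5 = -4.248610 N
F_6 = 10.646610 N
F_7 = -3.958550 N

step 0→1:
  ẍ = (ẋ'−ẋ)/dt = (0.631571882−0.307737678)/0.032092 = 10.090808
  θ̈ = (θ̇'−θ̇)/dt = (-0.048068270−0.170870534)/0.032092 = -6.822224
  sinθ=0.193981, cosθ=0.981005
  F = (M+m)·ẍ + m·l·cosθ·θ̈ − m·l·sinθ·θ̇² = 12.070594 + -1.748000 − 0.001479 = 10.321115
step 1→2:
  ẍ = (ẋ'−ẋ)/dt = (0.693100842−0.631571882)/0.032092 = 1.917268
  θ̈ = (θ̇'−θ̇)/dt = (-0.045962333−-0.048068270)/0.032092 = 0.065622
  sinθ=0.199357, cosθ=0.979927
  F = (M+m)·ẍ + m·l·cosθ·θ̈ − m·l·sinθ·θ̇² = 2.293430 + 0.016795 − 0.000120 = 2.310105
step 2→3:
  ẍ = (ẋ'−ẋ)/dt = (0.931821735−0.693100842)/0.032092 = 7.438642
  θ̈ = (θ̇'−θ̇)/dt = (-0.192467787−-0.045962333)/0.032092 = -4.565171
  sinθ=0.197846, cosθ=0.980233
  F = (M+m)·ẍ + m·l·cosθ·θ̈ − m·l·sinθ·θ̇² = 8.898081 + -1.168774 − 0.000109 = 7.729198
step 3→4:
  ẍ = (ẋ'−ẋ)/dt = (0.444602824−0.931821735)/0.032092 = -15.181943
  θ̈ = (θ̇'−θ̇)/dt = (0.267877416−-0.192467787)/0.032092 = 14.344547
  sinθ=0.196399, cosθ=0.980524
  F = (M+m)·ẍ + m·l·cosθ·θ̈ − m·l·sinθ·θ̇² = -18.160595 + 3.673577 − 0.001900 = -14.488918
step 4→5:
  ẍ = (ẋ'−ẋ)/dt = (0.517389668−0.444602824)/0.032092 = 2.268068
  θ̈ = (θ̇'−θ̇)/dt = (0.258037581−0.267877416)/0.032092 = -0.306613
  sinθ=0.190339, cosθ=0.981718
  F = (M+m)·ẍ + m·l·cosθ·θ̈ − m·l·sinθ·θ̇² = 2.713056 + -0.078618 − 0.003567 = 2.630871
step 5→6:
  ẍ = (ẋ'−ẋ)/dt = (0.364765656−0.517389668)/0.032092 = -4.755827
  θ̈ = (θ̇'−θ̇)/dt = (0.439046214−0.258037581)/0.032092 = 5.640304
  sinθ=0.198772, cosθ=0.980046
  F = (M+m)·ẍ + m·l·cosθ·θ̈ − m·l·sinθ·θ̇² = -5.688906 + 1.443753 − 0.003457 = -4.248610
step 6→7:
  ẍ = (ẋ'−ẋ)/dt = (0.698275287−0.364765656)/0.032092 = 10.392298
  θ̈ = (θ̇'−θ̇)/dt = (0.216225092−0.439046214)/0.032092 = -6.943198
  sinθ=0.206881, cosθ=0.978366
  F = (M+m)·ẍ + m·l·cosθ·θ̈ − m·l·sinθ·θ̇² = 12.431236 + -1.774210 − 0.010416 = 10.646610
step 7→8:
  ẍ = (ẋ'−ẋ)/dt = (0.553947192−0.698275287)/0.032092 = -4.497323
  θ̈ = (θ̇'−θ̇)/dt = (0.395594389−0.216225092)/0.032092 = 5.589222
  sinθ=0.220645, cosθ=0.975354
  F = (M+m)·ẍ + m·l·cosθ·θ̈ − m·l·sinθ·θ̇² = -5.379684 + 1.423829 − 0.002694 = -3.958550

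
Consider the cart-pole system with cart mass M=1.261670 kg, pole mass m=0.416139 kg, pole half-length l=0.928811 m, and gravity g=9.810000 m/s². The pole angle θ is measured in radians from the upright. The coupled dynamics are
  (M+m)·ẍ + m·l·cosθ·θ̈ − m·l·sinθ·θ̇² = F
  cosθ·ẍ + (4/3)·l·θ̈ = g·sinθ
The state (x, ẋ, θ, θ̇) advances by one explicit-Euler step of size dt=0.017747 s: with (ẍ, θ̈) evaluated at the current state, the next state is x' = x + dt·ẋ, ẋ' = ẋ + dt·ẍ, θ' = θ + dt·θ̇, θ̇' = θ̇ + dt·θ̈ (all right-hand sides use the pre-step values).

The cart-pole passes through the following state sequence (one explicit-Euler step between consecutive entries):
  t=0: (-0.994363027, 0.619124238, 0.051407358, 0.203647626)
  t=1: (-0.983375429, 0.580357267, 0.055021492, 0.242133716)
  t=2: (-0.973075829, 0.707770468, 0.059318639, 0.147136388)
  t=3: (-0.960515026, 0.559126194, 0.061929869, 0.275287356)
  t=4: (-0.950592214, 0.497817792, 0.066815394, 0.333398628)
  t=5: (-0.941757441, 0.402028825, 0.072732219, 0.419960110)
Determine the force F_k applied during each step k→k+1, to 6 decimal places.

step 0→1:
  ẍ = (ẋ'−ẋ)/dt = (0.580357267−0.619124238)/0.017747 = -2.184424
  θ̈ = (θ̇'−θ̇)/dt = (0.242133716−0.203647626)/0.017747 = 2.168597
  sinθ=0.051385, cosθ=0.998679
  F = (M+m)·ẍ + m·l·cosθ·θ̈ − m·l·sinθ·θ̇² = -3.665046 + 0.837087 − 0.000824 = -2.828783
step 1→2:
  ẍ = (ẋ'−ẋ)/dt = (0.707770468−0.580357267)/0.017747 = 7.179422
  θ̈ = (θ̇'−θ̇)/dt = (0.147136388−0.242133716)/0.017747 = -5.352867
  sinθ=0.054994, cosθ=0.998487
  F = (M+m)·ẍ + m·l·cosθ·θ̈ − m·l·sinθ·θ̇² = 12.045699 + -2.065830 − 0.001246 = 9.978623
step 2→3:
  ẍ = (ẋ'−ẋ)/dt = (0.559126194−0.707770468)/0.017747 = -8.375741
  θ̈ = (θ̇'−θ̇)/dt = (0.275287356−0.147136388)/0.017747 = 7.220993
  sinθ=0.059284, cosθ=0.998241
  F = (M+m)·ẍ + m·l·cosθ·θ̈ − m·l·sinθ·θ̇² = -14.052893 + 2.786110 − 0.000496 = -11.267280
step 3→4:
  ẍ = (ẋ'−ẋ)/dt = (0.497817792−0.559126194)/0.017747 = -3.454578
  θ̈ = (θ̇'−θ̇)/dt = (0.333398628−0.275287356)/0.017747 = 3.274428
  sinθ=0.061890, cosθ=0.998083
  F = (M+m)·ẍ + m·l·cosθ·θ̈ − m·l·sinθ·θ̇² = -5.796123 + 1.263188 − 0.001813 = -4.534748
step 4→5:
  ẍ = (ẋ'−ẋ)/dt = (0.402028825−0.497817792)/0.017747 = -5.397474
  θ̈ = (θ̇'−θ̇)/dt = (0.419960110−0.333398628)/0.017747 = 4.877528
  sinθ=0.066766, cosθ=0.997769
  F = (M+m)·ẍ + m·l·cosθ·θ̈ − m·l·sinθ·θ̇² = -9.055930 + 1.881028 − 0.002868 = -7.177770

F_0 = -2.828783 N
F_1 = 9.978623 N
F_2 = -11.267280 N
F_3 = -4.534748 N
F_4 = -7.177770 N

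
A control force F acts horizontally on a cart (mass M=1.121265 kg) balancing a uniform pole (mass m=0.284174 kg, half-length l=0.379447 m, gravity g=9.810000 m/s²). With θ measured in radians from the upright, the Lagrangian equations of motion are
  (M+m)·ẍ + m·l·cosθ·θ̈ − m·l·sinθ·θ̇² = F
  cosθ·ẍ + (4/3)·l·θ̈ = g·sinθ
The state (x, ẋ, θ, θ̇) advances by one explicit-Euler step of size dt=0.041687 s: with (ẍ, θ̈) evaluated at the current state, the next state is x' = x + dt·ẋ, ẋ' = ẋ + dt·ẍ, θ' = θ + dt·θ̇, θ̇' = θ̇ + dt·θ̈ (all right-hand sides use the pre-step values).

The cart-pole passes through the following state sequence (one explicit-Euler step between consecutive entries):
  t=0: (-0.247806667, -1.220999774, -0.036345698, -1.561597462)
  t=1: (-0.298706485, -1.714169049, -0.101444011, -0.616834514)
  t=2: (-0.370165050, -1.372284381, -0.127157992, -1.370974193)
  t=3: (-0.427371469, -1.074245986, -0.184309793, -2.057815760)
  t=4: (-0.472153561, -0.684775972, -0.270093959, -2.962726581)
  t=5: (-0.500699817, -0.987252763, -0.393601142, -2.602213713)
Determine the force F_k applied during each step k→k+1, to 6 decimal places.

step 0→1:
  ẍ = (ẋ'−ẋ)/dt = (-1.714169049−-1.220999774)/0.041687 = -11.830289
  θ̈ = (θ̇'−θ̇)/dt = (-0.616834514−-1.561597462)/0.041687 = 22.663251
  sinθ=-0.036338, cosθ=0.999340
  F = (M+m)·ẍ + m·l·cosθ·θ̈ − m·l·sinθ·θ̇² = -16.626750 + 2.442141 − -0.009555 = -14.175054
step 1→2:
  ẍ = (ẋ'−ẋ)/dt = (-1.372284381−-1.714169049)/0.041687 = 8.201230
  θ̈ = (θ̇'−θ̇)/dt = (-1.370974193−-0.616834514)/0.041687 = -18.090524
  sinθ=-0.101270, cosθ=0.994859
  F = (M+m)·ẍ + m·l·cosθ·θ̈ − m·l·sinθ·θ̇² = 11.526328 + -1.940654 − -0.004155 = 9.589829
step 2→3:
  ẍ = (ẋ'−ẋ)/dt = (-1.074245986−-1.372284381)/0.041687 = 7.149433
  θ̈ = (θ̇'−θ̇)/dt = (-2.057815760−-1.370974193)/0.041687 = -16.476157
  sinθ=-0.126816, cosθ=0.991926
  F = (M+m)·ẍ + m·l·cosθ·θ̈ − m·l·sinθ·θ̇² = 10.048091 + -1.762263 − -0.025702 = 8.311530
step 3→4:
  ẍ = (ẋ'−ẋ)/dt = (-0.684775972−-1.074245986)/0.041687 = 9.342721
  θ̈ = (θ̇'−θ̇)/dt = (-2.962726581−-2.057815760)/0.041687 = -21.707267
  sinθ=-0.183268, cosθ=0.983063
  F = (M+m)·ẍ + m·l·cosθ·θ̈ − m·l·sinθ·θ̇² = 13.130625 + -2.301028 − -0.083683 = 10.913279
step 4→5:
  ẍ = (ẋ'−ẋ)/dt = (-0.987252763−-0.684775972)/0.041687 = -7.255902
  θ̈ = (θ̇'−θ̇)/dt = (-2.602213713−-2.962726581)/0.041687 = 8.648089
  sinθ=-0.266822, cosθ=0.963746
  F = (M+m)·ẍ + m·l·cosθ·θ̈ − m·l·sinθ·θ̇² = -10.197728 + 0.898707 − -0.252546 = -9.046475

F_0 = -14.175054 N
F_1 = 9.589829 N
F_2 = 8.311530 N
F_3 = 10.913279 N
F_4 = -9.046475 N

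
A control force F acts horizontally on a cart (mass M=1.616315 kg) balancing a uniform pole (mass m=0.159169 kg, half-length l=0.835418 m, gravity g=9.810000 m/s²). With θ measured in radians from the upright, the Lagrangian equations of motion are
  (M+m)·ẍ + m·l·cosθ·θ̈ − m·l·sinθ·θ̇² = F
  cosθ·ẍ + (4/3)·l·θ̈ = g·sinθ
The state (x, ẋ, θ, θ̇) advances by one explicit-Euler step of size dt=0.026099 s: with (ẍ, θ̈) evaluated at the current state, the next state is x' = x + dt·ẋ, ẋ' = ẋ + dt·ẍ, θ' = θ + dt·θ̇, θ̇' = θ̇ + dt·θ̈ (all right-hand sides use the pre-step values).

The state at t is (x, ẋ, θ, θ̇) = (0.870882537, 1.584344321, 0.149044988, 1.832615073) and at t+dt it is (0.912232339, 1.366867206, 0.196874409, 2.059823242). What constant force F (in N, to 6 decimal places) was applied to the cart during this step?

F = -13.716249 N

ẍ = (ẋ'−ẋ)/dt = (1.366867206−1.584344321)/0.026099 = -8.332776
θ̈ = (θ̇'−θ̇)/dt = (2.059823242−1.832615073)/0.026099 = 8.705627
sinθ=0.148494, cosθ=0.988913
F = (M+m)·ẍ + m·l·cosθ·θ̈ − m·l·sinθ·θ̇² = -14.794710 + 1.144776 − 0.066315 = -13.716249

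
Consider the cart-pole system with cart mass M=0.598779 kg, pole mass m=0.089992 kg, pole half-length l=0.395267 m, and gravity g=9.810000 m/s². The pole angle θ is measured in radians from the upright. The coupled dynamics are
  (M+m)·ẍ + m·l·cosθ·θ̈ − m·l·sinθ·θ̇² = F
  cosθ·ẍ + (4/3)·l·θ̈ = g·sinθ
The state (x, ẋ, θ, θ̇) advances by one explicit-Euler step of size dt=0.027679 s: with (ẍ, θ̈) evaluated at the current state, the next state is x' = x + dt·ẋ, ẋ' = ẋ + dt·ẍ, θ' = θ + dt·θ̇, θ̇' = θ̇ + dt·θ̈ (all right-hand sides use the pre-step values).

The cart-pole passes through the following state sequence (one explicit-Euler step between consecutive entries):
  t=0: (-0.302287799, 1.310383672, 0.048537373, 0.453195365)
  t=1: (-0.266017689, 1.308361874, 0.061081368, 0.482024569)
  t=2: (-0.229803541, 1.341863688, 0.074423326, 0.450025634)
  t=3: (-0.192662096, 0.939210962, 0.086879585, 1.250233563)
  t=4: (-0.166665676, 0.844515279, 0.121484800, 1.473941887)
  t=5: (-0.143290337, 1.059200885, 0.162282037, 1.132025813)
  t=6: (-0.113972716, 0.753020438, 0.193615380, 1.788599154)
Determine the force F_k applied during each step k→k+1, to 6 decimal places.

step 0→1:
  ẍ = (ẋ'−ẋ)/dt = (1.308361874−1.310383672)/0.027679 = -0.073044
  θ̈ = (θ̇'−θ̇)/dt = (0.482024569−0.453195365)/0.027679 = 1.041555
  sinθ=0.048518, cosθ=0.998822
  F = (M+m)·ẍ + m·l·cosθ·θ̈ − m·l·sinθ·θ̇² = -0.050311 + 0.037005 − 0.000354 = -0.013660
step 1→2:
  ẍ = (ẋ'−ẋ)/dt = (1.341863688−1.308361874)/0.027679 = 1.210369
  θ̈ = (θ̇'−θ̇)/dt = (0.450025634−0.482024569)/0.027679 = -1.156073
  sinθ=0.061043, cosθ=0.998135
  F = (M+m)·ẍ + m·l·cosθ·θ̈ − m·l·sinθ·θ̇² = 0.833667 + -0.041046 − 0.000505 = 0.792117
step 2→3:
  ẍ = (ẋ'−ẋ)/dt = (0.939210962−1.341863688)/0.027679 = -14.547228
  θ̈ = (θ̇'−θ̇)/dt = (1.250233563−0.450025634)/0.027679 = 28.910290
  sinθ=0.074355, cosθ=0.997232
  F = (M+m)·ẍ + m·l·cosθ·θ̈ − m·l·sinθ·θ̇² = -10.019709 + 1.025517 − 0.000536 = -8.994727
step 3→4:
  ẍ = (ẋ'−ẋ)/dt = (0.844515279−0.939210962)/0.027679 = -3.421210
  θ̈ = (θ̇'−θ̇)/dt = (1.473941887−1.250233563)/0.027679 = 8.082240
  sinθ=0.086770, cosθ=0.996228
  F = (M+m)·ẍ + m·l·cosθ·θ̈ − m·l·sinθ·θ̇² = -2.356431 + 0.286408 − 0.004824 = -2.074847
step 4→5:
  ẍ = (ẋ'−ẋ)/dt = (1.059200885−0.844515279)/0.027679 = 7.756263
  θ̈ = (θ̇'−θ̇)/dt = (1.132025813−1.473941887)/0.027679 = -12.352906
  sinθ=0.121186, cosθ=0.992630
  F = (M+m)·ẍ + m·l·cosθ·θ̈ − m·l·sinθ·θ̇² = 5.342289 + -0.436165 − 0.009365 = 4.896759
step 5→6:
  ẍ = (ẋ'−ẋ)/dt = (0.753020438−1.059200885)/0.027679 = -11.061832
  θ̈ = (θ̇'−θ̇)/dt = (1.788599154−1.132025813)/0.027679 = 23.720992
  sinθ=0.161571, cosθ=0.986861
  F = (M+m)·ẍ + m·l·cosθ·θ̈ − m·l·sinθ·θ̇² = -7.619069 + 0.832690 − 0.007365 = -6.793744

F_0 = -0.013660 N
F_1 = 0.792117 N
F_2 = -8.994727 N
F_3 = -2.074847 N
F_4 = 4.896759 N
F_5 = -6.793744 N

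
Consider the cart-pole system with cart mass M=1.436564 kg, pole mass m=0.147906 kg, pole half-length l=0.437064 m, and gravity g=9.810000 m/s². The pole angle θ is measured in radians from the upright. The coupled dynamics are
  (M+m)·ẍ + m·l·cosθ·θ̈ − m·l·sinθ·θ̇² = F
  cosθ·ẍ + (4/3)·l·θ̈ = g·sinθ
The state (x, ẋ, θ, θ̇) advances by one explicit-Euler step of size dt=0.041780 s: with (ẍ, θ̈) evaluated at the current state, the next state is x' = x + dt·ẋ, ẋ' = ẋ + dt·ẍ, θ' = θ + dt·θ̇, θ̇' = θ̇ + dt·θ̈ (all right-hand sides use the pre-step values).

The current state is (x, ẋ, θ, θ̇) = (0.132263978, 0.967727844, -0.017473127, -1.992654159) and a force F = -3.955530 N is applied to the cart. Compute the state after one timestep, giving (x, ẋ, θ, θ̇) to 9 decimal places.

sinθ=-0.017472238, cosθ=0.999847349
temp = (F + m·l·θ̇²·sinθ)/(M+m) = (-3.955530 + -0.004484801)/1.584470 = -2.499267769
θ̈ = (g·sinθ − cosθ·temp)/(l·(4/3 − m·cos²θ/(M+m))) = 4.294521880
ẍ = temp − m·l·θ̈·cosθ/(M+m) = -2.674452127
Euler: x'=0.132263978+0.041780·0.967727844=0.172695647, ẋ'=0.967727844+0.041780·-2.674452127=0.855989234
       θ'=-0.017473127+0.041780·-1.992654159=-0.100726218, θ̇'=-1.992654159+0.041780·4.294521880=-1.813229035

(0.172695647, 0.855989234, -0.100726218, -1.813229035)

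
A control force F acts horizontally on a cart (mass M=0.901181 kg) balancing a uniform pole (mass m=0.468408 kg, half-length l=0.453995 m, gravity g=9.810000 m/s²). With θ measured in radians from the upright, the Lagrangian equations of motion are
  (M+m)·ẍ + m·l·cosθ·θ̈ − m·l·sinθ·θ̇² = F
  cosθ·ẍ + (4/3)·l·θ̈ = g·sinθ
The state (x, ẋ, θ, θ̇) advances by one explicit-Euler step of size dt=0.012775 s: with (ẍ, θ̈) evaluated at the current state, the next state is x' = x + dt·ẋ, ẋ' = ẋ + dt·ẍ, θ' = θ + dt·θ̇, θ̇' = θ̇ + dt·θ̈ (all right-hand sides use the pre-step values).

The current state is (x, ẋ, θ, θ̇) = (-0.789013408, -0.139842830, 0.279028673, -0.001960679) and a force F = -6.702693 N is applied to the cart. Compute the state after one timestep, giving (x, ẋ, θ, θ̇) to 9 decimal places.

sinθ=0.275422019, cosθ=0.961323417
temp = (F + m·l·θ̇²·sinθ)/(M+m) = (-6.702693 + 0.000000225)/1.369589 = -4.893944661
θ̈ = (g·sinθ − cosθ·temp)/(l·(4/3 − m·cos²θ/(M+m))) = 16.037199959
ẍ = temp − m·l·θ̈·cosθ/(M+m) = -7.287718851
Euler: x'=-0.789013408+0.012775·-0.139842830=-0.790799900, ẋ'=-0.139842830+0.012775·-7.287718851=-0.232943438
       θ'=0.279028673+0.012775·-0.001960679=0.279003625, θ̇'=-0.001960679+0.012775·16.037199959=0.202914550

(-0.790799900, -0.232943438, 0.279003625, 0.202914550)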